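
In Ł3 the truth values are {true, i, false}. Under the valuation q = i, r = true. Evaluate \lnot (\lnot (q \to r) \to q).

false

q \to r = i \to true = true  [min(1, 1−½+1)]
\lnot (q \to r) = \lnot true = false
\lnot (q \to r) \to q = false \to i = true
\lnot (\lnot (q \to r) \to q) = \lnot true = false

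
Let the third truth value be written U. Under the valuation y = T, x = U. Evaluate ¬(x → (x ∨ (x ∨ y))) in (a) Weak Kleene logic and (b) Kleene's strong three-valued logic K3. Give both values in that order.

In Weak Kleene logic: x ∨ y = U ∨ T = U
x ∨ (x ∨ y) = U ∨ U = U
x → (x ∨ (x ∨ y)) = U → U = U  [any arg is the third value ⇒ result is the third value]
¬(x → (x ∨ (x ∨ y))) = ¬U = U
In Kleene's strong three-valued logic K3: x ∨ y = U ∨ T = T
x ∨ (x ∨ y) = U ∨ T = T
x → (x ∨ (x ∨ y)) = U → T = T  [¬U ∨ T]
¬(x → (x ∨ (x ∨ y))) = ¬T = F
They differ because Weak Kleene logic and Kleene's strong three-valued logic K3 treat U differently under the binary connectives.

U; F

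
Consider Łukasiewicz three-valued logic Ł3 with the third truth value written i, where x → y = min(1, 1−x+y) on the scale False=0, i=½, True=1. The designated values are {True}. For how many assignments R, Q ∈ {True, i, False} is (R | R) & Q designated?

1

Designated under: (R=True, Q=True).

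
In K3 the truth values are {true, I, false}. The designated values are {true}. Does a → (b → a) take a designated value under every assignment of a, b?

No

Countermodel: a=I, b=true gives I, which is not designated.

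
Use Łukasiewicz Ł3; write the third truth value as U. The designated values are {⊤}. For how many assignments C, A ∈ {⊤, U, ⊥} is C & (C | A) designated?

3

Designated under: (C=⊤, A=⊤); (C=⊤, A=U); (C=⊤, A=⊥).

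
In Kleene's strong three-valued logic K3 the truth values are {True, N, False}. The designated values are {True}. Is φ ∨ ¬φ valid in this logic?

No

Countermodel: φ=N gives N, which is not designated.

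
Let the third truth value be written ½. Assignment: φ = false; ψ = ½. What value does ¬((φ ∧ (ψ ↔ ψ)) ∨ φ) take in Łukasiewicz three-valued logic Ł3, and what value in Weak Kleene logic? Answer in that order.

In Łukasiewicz three-valued logic Ł3: ψ ↔ ψ = ½ ↔ ½ = true  [1 − |½−½|]
φ ∧ (ψ ↔ ψ) = false ∧ true = false
(φ ∧ (ψ ↔ ψ)) ∨ φ = false ∨ false = false
¬((φ ∧ (ψ ↔ ψ)) ∨ φ) = ¬false = true
In Weak Kleene logic: ψ ↔ ψ = ½ ↔ ½ = ½
φ ∧ (ψ ↔ ψ) = false ∧ ½ = ½
(φ ∧ (ψ ↔ ψ)) ∨ φ = ½ ∨ false = ½
¬((φ ∧ (ψ ↔ ψ)) ∨ φ) = ¬½ = ½
They differ because Łukasiewicz three-valued logic Ł3 and Weak Kleene logic treat ½ differently under the binary connectives.

true; ½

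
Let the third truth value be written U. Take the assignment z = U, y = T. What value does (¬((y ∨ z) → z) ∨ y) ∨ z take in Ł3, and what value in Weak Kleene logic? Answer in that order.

T; U

In Ł3: y ∨ z = T ∨ U = T
(y ∨ z) → z = T → U = U  [min(1, 1−1+½)]
¬((y ∨ z) → z) = ¬U = U
¬((y ∨ z) → z) ∨ y = U ∨ T = T
(¬((y ∨ z) → z) ∨ y) ∨ z = T ∨ U = T
In Weak Kleene logic: y ∨ z = T ∨ U = U
(y ∨ z) → z = U → U = U
¬((y ∨ z) → z) = ¬U = U
¬((y ∨ z) → z) ∨ y = U ∨ T = U
(¬((y ∨ z) → z) ∨ y) ∨ z = U ∨ U = U
They differ because Ł3 and Weak Kleene logic treat U differently under the binary connectives.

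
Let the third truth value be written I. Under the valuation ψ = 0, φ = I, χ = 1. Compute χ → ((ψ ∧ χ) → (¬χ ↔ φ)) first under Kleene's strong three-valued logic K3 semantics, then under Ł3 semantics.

1; 1

In Kleene's strong three-valued logic K3: ψ ∧ χ = 0 ∧ 1 = 0
¬χ = ¬1 = 0
¬χ ↔ φ = 0 ↔ I = I
(ψ ∧ χ) → (¬χ ↔ φ) = 0 → I = 1
χ → ((ψ ∧ χ) → (¬χ ↔ φ)) = 1 → 1 = 1
In Ł3: ψ ∧ χ = 0 ∧ 1 = 0
¬χ = ¬1 = 0
¬χ ↔ φ = 0 ↔ I = I  [1 − |0−½|]
(ψ ∧ χ) → (¬χ ↔ φ) = 0 → I = 1
χ → ((ψ ∧ χ) → (¬χ ↔ φ)) = 1 → 1 = 1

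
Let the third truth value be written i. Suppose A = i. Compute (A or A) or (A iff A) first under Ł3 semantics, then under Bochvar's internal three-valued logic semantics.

In Ł3: A or A = i or i = i
A iff A = i iff i = 1  [1 − |½−½|]
(A or A) or (A iff A) = i or 1 = 1
In Bochvar's internal three-valued logic: A or A = i or i = i
A iff A = i iff i = i
(A or A) or (A iff A) = i or i = i
They differ because Ł3 and Bochvar's internal three-valued logic treat i differently under the binary connectives.

1; i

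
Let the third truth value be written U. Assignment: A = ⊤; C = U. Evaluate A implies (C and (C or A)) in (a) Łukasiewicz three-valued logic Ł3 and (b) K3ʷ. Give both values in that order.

In Łukasiewicz three-valued logic Ł3: C or A = U or ⊤ = ⊤
C and (C or A) = U and ⊤ = U
A implies (C and (C or A)) = ⊤ implies U = U  [min(1, 1−1+½)]
In K3ʷ: C or A = U or ⊤ = U
C and (C or A) = U and U = U
A implies (C and (C or A)) = ⊤ implies U = U

U; U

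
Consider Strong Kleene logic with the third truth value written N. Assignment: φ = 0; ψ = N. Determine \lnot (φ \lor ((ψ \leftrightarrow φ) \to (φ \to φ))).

0

ψ \leftrightarrow φ = N \leftrightarrow 0 = N
φ \to φ = 0 \to 0 = 1
(ψ \leftrightarrow φ) \to (φ \to φ) = N \to 1 = 1  [\lnot N \lor 1]
φ \lor ((ψ \leftrightarrow φ) \to (φ \to φ)) = 0 \lor 1 = 1
\lnot (φ \lor ((ψ \leftrightarrow φ) \to (φ \to φ))) = \lnot 1 = 0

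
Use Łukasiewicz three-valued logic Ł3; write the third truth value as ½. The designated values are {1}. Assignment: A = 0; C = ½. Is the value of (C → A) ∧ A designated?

C → A = ½ → 0 = ½  [min(1, 1−½+0)]
(C → A) ∧ A = ½ ∧ 0 = 0
0 ∉ {1}.

No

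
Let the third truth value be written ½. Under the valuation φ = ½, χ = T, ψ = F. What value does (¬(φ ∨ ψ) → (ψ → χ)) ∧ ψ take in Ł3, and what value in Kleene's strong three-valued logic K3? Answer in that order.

In Ł3: φ ∨ ψ = ½ ∨ F = ½
¬(φ ∨ ψ) = ¬½ = ½
ψ → χ = F → T = T
¬(φ ∨ ψ) → (ψ → χ) = ½ → T = T
(¬(φ ∨ ψ) → (ψ → χ)) ∧ ψ = T ∧ F = F
In Kleene's strong three-valued logic K3: φ ∨ ψ = ½ ∨ F = ½
¬(φ ∨ ψ) = ¬½ = ½
ψ → χ = F → T = T
¬(φ ∨ ψ) → (ψ → χ) = ½ → T = T
(¬(φ ∨ ψ) → (ψ → χ)) ∧ ψ = T ∧ F = F

F; F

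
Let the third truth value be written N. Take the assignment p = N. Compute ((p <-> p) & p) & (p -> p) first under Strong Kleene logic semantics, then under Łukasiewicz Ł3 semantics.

N; N

In Strong Kleene logic: p <-> p = N <-> N = N
(p <-> p) & p = N & N = N
p -> p = N -> N = N  [~N | N]
((p <-> p) & p) & (p -> p) = N & N = N
In Łukasiewicz Ł3: p <-> p = N <-> N = ⊤
(p <-> p) & p = ⊤ & N = N
p -> p = N -> N = ⊤
((p <-> p) & p) & (p -> p) = N & ⊤ = N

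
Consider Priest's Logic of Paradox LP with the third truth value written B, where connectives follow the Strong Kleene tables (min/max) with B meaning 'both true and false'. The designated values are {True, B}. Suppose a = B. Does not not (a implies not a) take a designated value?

not a = not B = B
a implies not a = B implies B = B  [not B or B]
not (a implies not a) = not B = B
not not (a implies not a) = not B = B
B ∈ {True, B}.

Yes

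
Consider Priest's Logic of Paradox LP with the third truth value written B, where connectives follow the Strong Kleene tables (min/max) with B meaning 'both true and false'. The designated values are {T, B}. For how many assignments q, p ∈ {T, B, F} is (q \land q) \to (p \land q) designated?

Of the 9 assignments, 8 give a value in {T, B}.

8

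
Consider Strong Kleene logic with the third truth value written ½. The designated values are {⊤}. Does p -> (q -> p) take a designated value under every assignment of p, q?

Countermodel: p=½, q=⊤ gives ½, which is not designated.

No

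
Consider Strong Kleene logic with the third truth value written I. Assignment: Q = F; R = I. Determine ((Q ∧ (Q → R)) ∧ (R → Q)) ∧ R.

F

Q → R = F → I = T  [¬F ∨ I]
Q ∧ (Q → R) = F ∧ T = F
R → Q = I → F = I
(Q ∧ (Q → R)) ∧ (R → Q) = F ∧ I = F
((Q ∧ (Q → R)) ∧ (R → Q)) ∧ R = F ∧ I = F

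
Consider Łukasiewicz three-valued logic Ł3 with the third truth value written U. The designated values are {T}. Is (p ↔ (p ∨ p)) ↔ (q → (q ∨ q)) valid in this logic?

Every assignment of p, q over {T, U, F} gives a value in {T}.
In particular, with p=U, q=U: (p ↔ (p ∨ p)) ↔ (q → (q ∨ q)) = T.

Yes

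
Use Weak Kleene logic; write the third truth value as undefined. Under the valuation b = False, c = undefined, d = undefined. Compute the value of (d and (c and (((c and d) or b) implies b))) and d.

undefined

c and d = undefined and undefined = undefined
(c and d) or b = undefined or False = undefined
((c and d) or b) implies b = undefined implies False = undefined  [any arg is the third value ⇒ result is the third value]
c and (((c and d) or b) implies b) = undefined and undefined = undefined
d and (c and (((c and d) or b) implies b)) = undefined and undefined = undefined
(d and (c and (((c and d) or b) implies b))) and d = undefined and undefined = undefined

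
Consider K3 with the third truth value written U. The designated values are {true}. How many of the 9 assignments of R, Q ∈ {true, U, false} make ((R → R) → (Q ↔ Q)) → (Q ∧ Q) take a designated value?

3

Designated under: (R=true, Q=true); (R=U, Q=true); (R=false, Q=true).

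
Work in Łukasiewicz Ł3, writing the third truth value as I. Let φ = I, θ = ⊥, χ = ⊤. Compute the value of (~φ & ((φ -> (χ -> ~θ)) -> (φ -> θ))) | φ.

I

~φ = ~I = I
~θ = ~⊥ = ⊤
χ -> ~θ = ⊤ -> ⊤ = ⊤
φ -> (χ -> ~θ) = I -> ⊤ = ⊤  [min(1, 1−½+1)]
φ -> θ = I -> ⊥ = I
(φ -> (χ -> ~θ)) -> (φ -> θ) = ⊤ -> I = I
~φ & ((φ -> (χ -> ~θ)) -> (φ -> θ)) = I & I = I
(~φ & ((φ -> (χ -> ~θ)) -> (φ -> θ))) | φ = I | I = I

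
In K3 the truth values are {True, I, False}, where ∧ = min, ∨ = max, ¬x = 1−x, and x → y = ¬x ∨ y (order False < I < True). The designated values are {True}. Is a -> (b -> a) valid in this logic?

No

Countermodel: a=I, b=True gives I, which is not designated.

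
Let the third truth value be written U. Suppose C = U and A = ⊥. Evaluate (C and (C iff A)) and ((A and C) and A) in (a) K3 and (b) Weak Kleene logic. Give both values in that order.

⊥; U

In K3: C iff A = U iff ⊥ = U
C and (C iff A) = U and U = U
A and C = ⊥ and U = ⊥
(A and C) and A = ⊥ and ⊥ = ⊥
(C and (C iff A)) and ((A and C) and A) = U and ⊥ = ⊥
In Weak Kleene logic: C iff A = U iff ⊥ = U
C and (C iff A) = U and U = U
A and C = ⊥ and U = U
(A and C) and A = U and ⊥ = U
(C and (C iff A)) and ((A and C) and A) = U and U = U
They differ because K3 and Weak Kleene logic treat U differently under the binary connectives.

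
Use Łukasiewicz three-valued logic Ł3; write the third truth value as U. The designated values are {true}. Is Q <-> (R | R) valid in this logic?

Countermodel: Q=true, R=U gives U, which is not designated.

No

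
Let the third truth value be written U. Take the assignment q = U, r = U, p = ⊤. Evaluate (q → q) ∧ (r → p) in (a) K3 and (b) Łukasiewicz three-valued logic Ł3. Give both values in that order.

In K3: q → q = U → U = U  [¬U ∨ U]
r → p = U → ⊤ = ⊤
(q → q) ∧ (r → p) = U ∧ ⊤ = U
In Łukasiewicz three-valued logic Ł3: q → q = U → U = ⊤  [min(1, 1−½+½)]
r → p = U → ⊤ = ⊤
(q → q) ∧ (r → p) = ⊤ ∧ ⊤ = ⊤
They differ because K3 and Łukasiewicz three-valued logic Ł3 treat U differently under implication.

U; ⊤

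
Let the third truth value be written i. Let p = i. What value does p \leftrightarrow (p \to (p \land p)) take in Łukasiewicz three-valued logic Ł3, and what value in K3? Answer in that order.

i; i

In Łukasiewicz three-valued logic Ł3: p \land p = i \land i = i
p \to (p \land p) = i \to i = True
p \leftrightarrow (p \to (p \land p)) = i \leftrightarrow True = i
In K3: p \land p = i \land i = i
p \to (p \land p) = i \to i = i  [\lnot i \lor i]
p \leftrightarrow (p \to (p \land p)) = i \leftrightarrow i = i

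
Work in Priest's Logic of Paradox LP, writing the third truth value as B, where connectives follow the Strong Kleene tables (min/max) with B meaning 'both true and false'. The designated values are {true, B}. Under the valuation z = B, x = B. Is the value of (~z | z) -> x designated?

~z = ~B = B
~z | z = B | B = B
(~z | z) -> x = B -> B = B  [~B | B]
B ∈ {true, B}.

Yes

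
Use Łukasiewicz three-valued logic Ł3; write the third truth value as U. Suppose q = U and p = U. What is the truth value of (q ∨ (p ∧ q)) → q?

p ∧ q = U ∧ U = U
q ∨ (p ∧ q) = U ∨ U = U
(q ∨ (p ∧ q)) → q = U → U = ⊤  [min(1, 1−½+½)]

⊤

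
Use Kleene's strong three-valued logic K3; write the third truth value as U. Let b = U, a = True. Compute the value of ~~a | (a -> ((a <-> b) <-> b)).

~a = ~True = False
~~a = ~False = True
a <-> b = True <-> U = U
(a <-> b) <-> b = U <-> U = U
a -> ((a <-> b) <-> b) = True -> U = U  [~True | U]
~~a | (a -> ((a <-> b) <-> b)) = True | U = True

True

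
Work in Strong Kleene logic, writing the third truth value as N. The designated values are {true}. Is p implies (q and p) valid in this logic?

Countermodel: p=true, q=N gives N, which is not designated.

No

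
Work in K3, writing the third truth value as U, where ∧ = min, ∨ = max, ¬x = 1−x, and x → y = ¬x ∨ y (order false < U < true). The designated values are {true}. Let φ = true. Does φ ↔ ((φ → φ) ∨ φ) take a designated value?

φ → φ = true → true = true
(φ → φ) ∨ φ = true ∨ true = true
φ ↔ ((φ → φ) ∨ φ) = true ↔ true = true
true ∈ {true}.

Yes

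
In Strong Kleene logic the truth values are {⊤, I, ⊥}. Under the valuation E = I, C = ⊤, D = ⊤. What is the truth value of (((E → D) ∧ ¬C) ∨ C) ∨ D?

E → D = I → ⊤ = ⊤  [¬I ∨ ⊤]
¬C = ¬⊤ = ⊥
(E → D) ∧ ¬C = ⊤ ∧ ⊥ = ⊥
((E → D) ∧ ¬C) ∨ C = ⊥ ∨ ⊤ = ⊤
(((E → D) ∧ ¬C) ∨ C) ∨ D = ⊤ ∨ ⊤ = ⊤

⊤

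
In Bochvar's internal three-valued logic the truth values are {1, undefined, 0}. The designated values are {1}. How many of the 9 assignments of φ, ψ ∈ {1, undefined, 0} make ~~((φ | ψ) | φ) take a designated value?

3

Designated under: (φ=1, ψ=1); (φ=1, ψ=0); (φ=0, ψ=1).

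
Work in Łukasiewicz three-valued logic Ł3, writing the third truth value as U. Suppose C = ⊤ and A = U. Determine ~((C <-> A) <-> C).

C <-> A = ⊤ <-> U = U  [1 − |1−½|]
(C <-> A) <-> C = U <-> ⊤ = U
~((C <-> A) <-> C) = ~U = U

U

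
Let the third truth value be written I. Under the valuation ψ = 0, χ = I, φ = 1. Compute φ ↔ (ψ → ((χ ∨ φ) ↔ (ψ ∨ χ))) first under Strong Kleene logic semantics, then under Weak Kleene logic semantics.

In Strong Kleene logic: χ ∨ φ = I ∨ 1 = 1
ψ ∨ χ = 0 ∨ I = I
(χ ∨ φ) ↔ (ψ ∨ χ) = 1 ↔ I = I
ψ → ((χ ∨ φ) ↔ (ψ ∨ χ)) = 0 → I = 1  [¬0 ∨ I]
φ ↔ (ψ → ((χ ∨ φ) ↔ (ψ ∨ χ))) = 1 ↔ 1 = 1
In Weak Kleene logic: χ ∨ φ = I ∨ 1 = I
ψ ∨ χ = 0 ∨ I = I
(χ ∨ φ) ↔ (ψ ∨ χ) = I ↔ I = I
ψ → ((χ ∨ φ) ↔ (ψ ∨ χ)) = 0 → I = I  [any arg is the third value ⇒ result is the third value]
φ ↔ (ψ → ((χ ∨ φ) ↔ (ψ ∨ χ))) = 1 ↔ I = I
They differ because Strong Kleene logic and Weak Kleene logic treat I differently under the binary connectives.

1; I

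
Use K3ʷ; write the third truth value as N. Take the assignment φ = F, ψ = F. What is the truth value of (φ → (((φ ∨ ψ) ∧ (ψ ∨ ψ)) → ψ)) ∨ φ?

φ ∨ ψ = F ∨ F = F
ψ ∨ ψ = F ∨ F = F
(φ ∨ ψ) ∧ (ψ ∨ ψ) = F ∧ F = F
((φ ∨ ψ) ∧ (ψ ∨ ψ)) → ψ = F → F = T
φ → (((φ ∨ ψ) ∧ (ψ ∨ ψ)) → ψ) = F → T = T
(φ → (((φ ∨ ψ) ∧ (ψ ∨ ψ)) → ψ)) ∨ φ = T ∨ F = T

T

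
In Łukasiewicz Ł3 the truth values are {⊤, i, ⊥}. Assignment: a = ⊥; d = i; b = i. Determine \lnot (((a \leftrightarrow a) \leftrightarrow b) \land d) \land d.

a \leftrightarrow a = ⊥ \leftrightarrow ⊥ = ⊤
(a \leftrightarrow a) \leftrightarrow b = ⊤ \leftrightarrow i = i
((a \leftrightarrow a) \leftrightarrow b) \land d = i \land i = i
\lnot (((a \leftrightarrow a) \leftrightarrow b) \land d) = \lnot i = i
\lnot (((a \leftrightarrow a) \leftrightarrow b) \land d) \land d = i \land i = i

i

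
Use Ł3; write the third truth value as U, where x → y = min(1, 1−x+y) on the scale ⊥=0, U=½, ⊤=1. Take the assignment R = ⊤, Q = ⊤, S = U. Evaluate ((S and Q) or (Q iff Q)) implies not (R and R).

S and Q = U and ⊤ = U
Q iff Q = ⊤ iff ⊤ = ⊤
(S and Q) or (Q iff Q) = U or ⊤ = ⊤
R and R = ⊤ and ⊤ = ⊤
not (R and R) = not ⊤ = ⊥
((S and Q) or (Q iff Q)) implies not (R and R) = ⊤ implies ⊥ = ⊥

⊥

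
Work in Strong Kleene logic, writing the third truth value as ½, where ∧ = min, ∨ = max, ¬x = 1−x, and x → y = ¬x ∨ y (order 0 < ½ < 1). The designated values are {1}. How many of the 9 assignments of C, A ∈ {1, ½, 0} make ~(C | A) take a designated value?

1

Designated under: (C=0, A=0).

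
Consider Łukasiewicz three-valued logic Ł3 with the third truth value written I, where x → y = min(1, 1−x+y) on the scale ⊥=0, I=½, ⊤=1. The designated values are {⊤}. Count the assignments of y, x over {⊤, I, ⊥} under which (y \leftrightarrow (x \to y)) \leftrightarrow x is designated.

Of the 9 assignments, 6 give a value in {⊤}.

6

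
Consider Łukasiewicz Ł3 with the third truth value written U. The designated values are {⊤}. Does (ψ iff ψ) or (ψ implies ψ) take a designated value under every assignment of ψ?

Every assignment of ψ over {⊤, U, ⊥} gives a value in {⊤}.
In particular, with ψ=U: (ψ iff ψ) or (ψ implies ψ) = ⊤.

Yes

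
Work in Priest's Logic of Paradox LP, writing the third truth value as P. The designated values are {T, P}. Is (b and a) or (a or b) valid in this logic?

No

Countermodel: b=F, a=F gives F, which is not designated.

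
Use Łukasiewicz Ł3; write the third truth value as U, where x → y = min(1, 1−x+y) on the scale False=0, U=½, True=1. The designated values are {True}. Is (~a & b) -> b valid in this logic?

Yes

Every assignment of a, b over {True, U, False} gives a value in {True}.
In particular, with a=U, b=U: (~a & b) -> b = True.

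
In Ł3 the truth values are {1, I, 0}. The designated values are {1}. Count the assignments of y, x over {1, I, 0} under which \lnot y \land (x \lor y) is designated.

1

Designated under: (y=0, x=1).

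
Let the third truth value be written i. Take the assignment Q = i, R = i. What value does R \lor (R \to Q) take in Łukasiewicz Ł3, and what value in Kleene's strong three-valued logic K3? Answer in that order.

T; i

In Łukasiewicz Ł3: R \to Q = i \to i = T
R \lor (R \to Q) = i \lor T = T
In Kleene's strong three-valued logic K3: R \to Q = i \to i = i  [\lnot i \lor i]
R \lor (R \to Q) = i \lor i = i
They differ because Łukasiewicz Ł3 and Kleene's strong three-valued logic K3 treat i differently under implication.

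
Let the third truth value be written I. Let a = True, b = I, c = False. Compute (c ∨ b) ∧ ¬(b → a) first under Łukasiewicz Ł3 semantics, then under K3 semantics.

In Łukasiewicz Ł3: c ∨ b = False ∨ I = I
b → a = I → True = True  [min(1, 1−½+1)]
¬(b → a) = ¬True = False
(c ∨ b) ∧ ¬(b → a) = I ∧ False = False
In K3: c ∨ b = False ∨ I = I
b → a = I → True = True
¬(b → a) = ¬True = False
(c ∨ b) ∧ ¬(b → a) = I ∧ False = False

False; False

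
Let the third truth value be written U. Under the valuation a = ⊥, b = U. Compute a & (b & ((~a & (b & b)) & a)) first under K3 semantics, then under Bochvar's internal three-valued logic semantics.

⊥; U

In K3: ~a = ~⊥ = ⊤
b & b = U & U = U
~a & (b & b) = ⊤ & U = U
(~a & (b & b)) & a = U & ⊥ = ⊥
b & ((~a & (b & b)) & a) = U & ⊥ = ⊥
a & (b & ((~a & (b & b)) & a)) = ⊥ & ⊥ = ⊥
In Bochvar's internal three-valued logic: ~a = ~⊥ = ⊤
b & b = U & U = U
~a & (b & b) = ⊤ & U = U
(~a & (b & b)) & a = U & ⊥ = U
b & ((~a & (b & b)) & a) = U & U = U
a & (b & ((~a & (b & b)) & a)) = ⊥ & U = U
They differ because K3 and Bochvar's internal three-valued logic treat U differently under the binary connectives.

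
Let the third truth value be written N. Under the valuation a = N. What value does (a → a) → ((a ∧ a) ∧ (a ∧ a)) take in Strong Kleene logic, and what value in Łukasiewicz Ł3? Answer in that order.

N; N

In Strong Kleene logic: a → a = N → N = N  [¬N ∨ N]
a ∧ a = N ∧ N = N
a ∧ a = N ∧ N = N
(a ∧ a) ∧ (a ∧ a) = N ∧ N = N
(a → a) → ((a ∧ a) ∧ (a ∧ a)) = N → N = N
In Łukasiewicz Ł3: a → a = N → N = ⊤  [min(1, 1−½+½)]
a ∧ a = N ∧ N = N
a ∧ a = N ∧ N = N
(a ∧ a) ∧ (a ∧ a) = N ∧ N = N
(a → a) → ((a ∧ a) ∧ (a ∧ a)) = ⊤ → N = N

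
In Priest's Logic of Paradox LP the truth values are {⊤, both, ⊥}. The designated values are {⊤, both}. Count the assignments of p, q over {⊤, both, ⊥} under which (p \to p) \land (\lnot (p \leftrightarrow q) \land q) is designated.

5

Of the 9 assignments, 5 give a value in {⊤, both}.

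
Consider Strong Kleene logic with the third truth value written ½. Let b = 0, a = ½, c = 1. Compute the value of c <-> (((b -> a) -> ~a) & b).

0

b -> a = 0 -> ½ = 1
~a = ~½ = ½
(b -> a) -> ~a = 1 -> ½ = ½
((b -> a) -> ~a) & b = ½ & 0 = 0
c <-> (((b -> a) -> ~a) & b) = 1 <-> 0 = 0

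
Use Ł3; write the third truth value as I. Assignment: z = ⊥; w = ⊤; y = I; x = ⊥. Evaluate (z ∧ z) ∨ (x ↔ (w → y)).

z ∧ z = ⊥ ∧ ⊥ = ⊥
w → y = ⊤ → I = I
x ↔ (w → y) = ⊥ ↔ I = I
(z ∧ z) ∨ (x ↔ (w → y)) = ⊥ ∨ I = I

I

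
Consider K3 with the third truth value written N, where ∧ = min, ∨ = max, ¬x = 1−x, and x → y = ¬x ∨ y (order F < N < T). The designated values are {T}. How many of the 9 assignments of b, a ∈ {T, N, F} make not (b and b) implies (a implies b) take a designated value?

Of the 9 assignments, 5 give a value in {T}.

5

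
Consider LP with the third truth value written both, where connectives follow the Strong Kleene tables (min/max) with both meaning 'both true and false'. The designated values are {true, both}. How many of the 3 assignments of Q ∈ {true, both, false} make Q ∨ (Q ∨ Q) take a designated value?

Q=true: true ✓
Q=both: both ✓
Q=false: false ·

2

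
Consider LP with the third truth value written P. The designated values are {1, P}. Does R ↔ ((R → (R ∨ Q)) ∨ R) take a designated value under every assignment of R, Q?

Countermodel: R=0, Q=1 gives 0, which is not designated.

No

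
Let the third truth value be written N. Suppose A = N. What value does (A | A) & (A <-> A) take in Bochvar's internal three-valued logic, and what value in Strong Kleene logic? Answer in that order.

In Bochvar's internal three-valued logic: A | A = N | N = N
A <-> A = N <-> N = N
(A | A) & (A <-> A) = N & N = N
In Strong Kleene logic: A | A = N | N = N
A <-> A = N <-> N = N
(A | A) & (A <-> A) = N & N = N

N; N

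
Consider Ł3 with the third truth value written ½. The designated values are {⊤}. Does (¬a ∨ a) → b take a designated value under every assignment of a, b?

No

Countermodel: a=⊤, b=½ gives ½, which is not designated.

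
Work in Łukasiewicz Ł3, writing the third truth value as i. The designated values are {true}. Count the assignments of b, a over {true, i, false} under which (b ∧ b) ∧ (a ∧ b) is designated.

1

Designated under: (b=true, a=true).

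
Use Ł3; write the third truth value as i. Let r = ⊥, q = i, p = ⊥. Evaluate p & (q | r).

q | r = i | ⊥ = i
p & (q | r) = ⊥ & i = ⊥

⊥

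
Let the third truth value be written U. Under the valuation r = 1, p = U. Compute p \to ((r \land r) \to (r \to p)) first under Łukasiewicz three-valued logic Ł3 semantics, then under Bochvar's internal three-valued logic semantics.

1; U

In Łukasiewicz three-valued logic Ł3: r \land r = 1 \land 1 = 1
r \to p = 1 \to U = U  [min(1, 1−1+½)]
(r \land r) \to (r \to p) = 1 \to U = U
p \to ((r \land r) \to (r \to p)) = U \to U = 1
In Bochvar's internal three-valued logic: r \land r = 1 \land 1 = 1
r \to p = 1 \to U = U  [any arg is the third value ⇒ result is the third value]
(r \land r) \to (r \to p) = 1 \to U = U
p \to ((r \land r) \to (r \to p)) = U \to U = U
They differ because Łukasiewicz three-valued logic Ł3 and Bochvar's internal three-valued logic treat U differently under the binary connectives.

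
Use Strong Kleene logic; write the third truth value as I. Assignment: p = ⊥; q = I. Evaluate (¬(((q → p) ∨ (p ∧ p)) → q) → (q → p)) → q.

I

q → p = I → ⊥ = I
p ∧ p = ⊥ ∧ ⊥ = ⊥
(q → p) ∨ (p ∧ p) = I ∨ ⊥ = I
((q → p) ∨ (p ∧ p)) → q = I → I = I
¬(((q → p) ∨ (p ∧ p)) → q) = ¬I = I
q → p = I → ⊥ = I
¬(((q → p) ∨ (p ∧ p)) → q) → (q → p) = I → I = I
(¬(((q → p) ∨ (p ∧ p)) → q) → (q → p)) → q = I → I = I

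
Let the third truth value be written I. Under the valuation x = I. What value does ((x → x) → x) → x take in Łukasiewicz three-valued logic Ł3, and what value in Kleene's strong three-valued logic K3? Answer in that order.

In Łukasiewicz three-valued logic Ł3: x → x = I → I = T  [min(1, 1−½+½)]
(x → x) → x = T → I = I
((x → x) → x) → x = I → I = T
In Kleene's strong three-valued logic K3: x → x = I → I = I  [¬I ∨ I]
(x → x) → x = I → I = I
((x → x) → x) → x = I → I = I
They differ because Łukasiewicz three-valued logic Ł3 and Kleene's strong three-valued logic K3 treat I differently under implication.

T; I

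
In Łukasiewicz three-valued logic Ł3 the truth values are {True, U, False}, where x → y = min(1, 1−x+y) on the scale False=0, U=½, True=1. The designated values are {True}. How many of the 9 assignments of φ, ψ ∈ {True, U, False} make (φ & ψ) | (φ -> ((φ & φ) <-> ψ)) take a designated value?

Of the 9 assignments, 7 give a value in {True}.

7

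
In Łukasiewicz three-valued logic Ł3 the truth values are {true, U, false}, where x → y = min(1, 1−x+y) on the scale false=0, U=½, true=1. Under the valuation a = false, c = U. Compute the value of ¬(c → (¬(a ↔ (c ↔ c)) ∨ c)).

c ↔ c = U ↔ U = true  [1 − |½−½|]
a ↔ (c ↔ c) = false ↔ true = false
¬(a ↔ (c ↔ c)) = ¬false = true
¬(a ↔ (c ↔ c)) ∨ c = true ∨ U = true
c → (¬(a ↔ (c ↔ c)) ∨ c) = U → true = true
¬(c → (¬(a ↔ (c ↔ c)) ∨ c)) = ¬true = false

false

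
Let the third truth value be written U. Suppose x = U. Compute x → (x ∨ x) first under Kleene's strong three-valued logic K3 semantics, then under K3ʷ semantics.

In Kleene's strong three-valued logic K3: x ∨ x = U ∨ U = U
x → (x ∨ x) = U → U = U  [¬U ∨ U]
In K3ʷ: x ∨ x = U ∨ U = U
x → (x ∨ x) = U → U = U

U; U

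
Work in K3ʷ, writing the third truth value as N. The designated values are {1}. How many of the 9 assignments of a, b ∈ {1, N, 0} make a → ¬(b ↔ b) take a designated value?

2

Designated under: (a=0, b=1); (a=0, b=0).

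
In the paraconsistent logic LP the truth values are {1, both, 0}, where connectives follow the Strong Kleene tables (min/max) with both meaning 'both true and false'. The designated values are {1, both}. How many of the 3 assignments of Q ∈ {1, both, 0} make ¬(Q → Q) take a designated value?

1

Q=1: 0 ·
Q=both: both ✓
Q=0: 0 ·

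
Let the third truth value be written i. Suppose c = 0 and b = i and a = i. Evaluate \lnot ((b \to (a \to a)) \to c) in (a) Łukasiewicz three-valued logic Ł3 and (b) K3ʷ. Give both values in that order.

1; i

In Łukasiewicz three-valued logic Ł3: a \to a = i \to i = 1  [min(1, 1−½+½)]
b \to (a \to a) = i \to 1 = 1
(b \to (a \to a)) \to c = 1 \to 0 = 0
\lnot ((b \to (a \to a)) \to c) = \lnot 0 = 1
In K3ʷ: a \to a = i \to i = i  [any arg is the third value ⇒ result is the third value]
b \to (a \to a) = i \to i = i
(b \to (a \to a)) \to c = i \to 0 = i
\lnot ((b \to (a \to a)) \to c) = \lnot i = i
They differ because Łukasiewicz three-valued logic Ł3 and K3ʷ treat i differently under the binary connectives.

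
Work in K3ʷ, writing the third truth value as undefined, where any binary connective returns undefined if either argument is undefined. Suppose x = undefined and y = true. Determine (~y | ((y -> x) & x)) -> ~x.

~y = ~true = false
y -> x = true -> undefined = undefined  [any arg is the third value ⇒ result is the third value]
(y -> x) & x = undefined & undefined = undefined
~y | ((y -> x) & x) = false | undefined = undefined
~x = ~undefined = undefined
(~y | ((y -> x) & x)) -> ~x = undefined -> undefined = undefined

undefined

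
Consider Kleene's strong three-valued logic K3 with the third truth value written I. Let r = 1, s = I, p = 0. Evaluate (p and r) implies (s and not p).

p and r = 0 and 1 = 0
not p = not 0 = 1
s and not p = I and 1 = I
(p and r) implies (s and not p) = 0 implies I = 1  [not 0 or I]

1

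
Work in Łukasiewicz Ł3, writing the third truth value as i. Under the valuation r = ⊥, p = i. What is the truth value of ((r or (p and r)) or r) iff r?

⊤

p and r = i and ⊥ = ⊥
r or (p and r) = ⊥ or ⊥ = ⊥
(r or (p and r)) or r = ⊥ or ⊥ = ⊥
((r or (p and r)) or r) iff r = ⊥ iff ⊥ = ⊤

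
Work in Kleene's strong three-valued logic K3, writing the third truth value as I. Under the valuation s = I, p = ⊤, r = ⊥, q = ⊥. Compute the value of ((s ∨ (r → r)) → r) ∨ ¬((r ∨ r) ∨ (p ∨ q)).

⊥

r → r = ⊥ → ⊥ = ⊤
s ∨ (r → r) = I ∨ ⊤ = ⊤
(s ∨ (r → r)) → r = ⊤ → ⊥ = ⊥
r ∨ r = ⊥ ∨ ⊥ = ⊥
p ∨ q = ⊤ ∨ ⊥ = ⊤
(r ∨ r) ∨ (p ∨ q) = ⊥ ∨ ⊤ = ⊤
¬((r ∨ r) ∨ (p ∨ q)) = ¬⊤ = ⊥
((s ∨ (r → r)) → r) ∨ ¬((r ∨ r) ∨ (p ∨ q)) = ⊥ ∨ ⊥ = ⊥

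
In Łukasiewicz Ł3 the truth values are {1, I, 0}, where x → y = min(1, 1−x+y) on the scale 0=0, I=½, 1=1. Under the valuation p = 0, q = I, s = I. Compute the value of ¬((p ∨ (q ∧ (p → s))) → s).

0

p → s = 0 → I = 1  [min(1, 1−0+½)]
q ∧ (p → s) = I ∧ 1 = I
p ∨ (q ∧ (p → s)) = 0 ∨ I = I
(p ∨ (q ∧ (p → s))) → s = I → I = 1
¬((p ∨ (q ∧ (p → s))) → s) = ¬1 = 0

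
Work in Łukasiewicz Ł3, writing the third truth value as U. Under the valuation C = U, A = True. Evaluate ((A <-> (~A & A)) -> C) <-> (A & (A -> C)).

~A = ~True = False
~A & A = False & True = False
A <-> (~A & A) = True <-> False = False
(A <-> (~A & A)) -> C = False -> U = True  [min(1, 1−0+½)]
A -> C = True -> U = U
A & (A -> C) = True & U = U
((A <-> (~A & A)) -> C) <-> (A & (A -> C)) = True <-> U = U

U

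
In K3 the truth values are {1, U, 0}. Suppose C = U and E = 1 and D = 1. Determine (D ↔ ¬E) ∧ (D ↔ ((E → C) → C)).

0

¬E = ¬1 = 0
D ↔ ¬E = 1 ↔ 0 = 0
E → C = 1 → U = U  [¬1 ∨ U]
(E → C) → C = U → U = U
D ↔ ((E → C) → C) = 1 ↔ U = U
(D ↔ ¬E) ∧ (D ↔ ((E → C) → C)) = 0 ∧ U = 0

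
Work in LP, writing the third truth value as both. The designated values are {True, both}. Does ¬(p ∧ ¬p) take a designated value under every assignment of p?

Every assignment of p over {True, both, False} gives a value in {True, both}.
In particular, with p=both: ¬(p ∧ ¬p) = both.

Yes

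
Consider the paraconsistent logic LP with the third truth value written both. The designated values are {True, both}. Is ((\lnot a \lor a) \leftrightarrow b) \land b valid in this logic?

No

Countermodel: a=True, b=False gives False, which is not designated.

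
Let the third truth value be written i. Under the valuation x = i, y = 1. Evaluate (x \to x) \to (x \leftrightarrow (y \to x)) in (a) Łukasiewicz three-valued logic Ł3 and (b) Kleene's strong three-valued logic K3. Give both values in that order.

In Łukasiewicz three-valued logic Ł3: x \to x = i \to i = 1
y \to x = 1 \to i = i
x \leftrightarrow (y \to x) = i \leftrightarrow i = 1
(x \to x) \to (x \leftrightarrow (y \to x)) = 1 \to 1 = 1
In Kleene's strong three-valued logic K3: x \to x = i \to i = i
y \to x = 1 \to i = i
x \leftrightarrow (y \to x) = i \leftrightarrow i = i
(x \to x) \to (x \leftrightarrow (y \to x)) = i \to i = i
They differ because Łukasiewicz three-valued logic Ł3 and Kleene's strong three-valued logic K3 treat i differently under implication.

1; i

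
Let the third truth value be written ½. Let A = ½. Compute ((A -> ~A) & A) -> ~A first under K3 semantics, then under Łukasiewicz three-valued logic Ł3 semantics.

In K3: ~A = ~½ = ½
A -> ~A = ½ -> ½ = ½  [~½ | ½]
(A -> ~A) & A = ½ & ½ = ½
~A = ~½ = ½
((A -> ~A) & A) -> ~A = ½ -> ½ = ½
In Łukasiewicz three-valued logic Ł3: ~A = ~½ = ½
A -> ~A = ½ -> ½ = true  [min(1, 1−½+½)]
(A -> ~A) & A = true & ½ = ½
~A = ~½ = ½
((A -> ~A) & A) -> ~A = ½ -> ½ = true
They differ because K3 and Łukasiewicz three-valued logic Ł3 treat ½ differently under implication.

½; true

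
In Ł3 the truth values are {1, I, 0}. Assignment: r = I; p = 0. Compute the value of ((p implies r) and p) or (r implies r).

1

p implies r = 0 implies I = 1
(p implies r) and p = 1 and 0 = 0
r implies r = I implies I = 1
((p implies r) and p) or (r implies r) = 0 or 1 = 1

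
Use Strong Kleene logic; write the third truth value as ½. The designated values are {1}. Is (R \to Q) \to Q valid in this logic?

Countermodel: R=1, Q=½ gives ½, which is not designated.

No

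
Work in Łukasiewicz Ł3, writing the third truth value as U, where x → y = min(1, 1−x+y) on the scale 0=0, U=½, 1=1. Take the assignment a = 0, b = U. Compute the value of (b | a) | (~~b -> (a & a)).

b | a = U | 0 = U
~b = ~U = U
~~b = ~U = U
a & a = 0 & 0 = 0
~~b -> (a & a) = U -> 0 = U  [min(1, 1−½+0)]
(b | a) | (~~b -> (a & a)) = U | U = U

U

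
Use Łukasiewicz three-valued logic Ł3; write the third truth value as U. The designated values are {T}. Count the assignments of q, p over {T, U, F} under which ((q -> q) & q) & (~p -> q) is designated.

Designated under: (q=T, p=T); (q=T, p=U); (q=T, p=F).

3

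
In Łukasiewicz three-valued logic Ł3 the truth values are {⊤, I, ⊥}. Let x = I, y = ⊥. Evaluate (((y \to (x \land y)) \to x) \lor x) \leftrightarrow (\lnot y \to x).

x \land y = I \land ⊥ = ⊥
y \to (x \land y) = ⊥ \to ⊥ = ⊤
(y \to (x \land y)) \to x = ⊤ \to I = I
((y \to (x \land y)) \to x) \lor x = I \lor I = I
\lnot y = \lnot ⊥ = ⊤
\lnot y \to x = ⊤ \to I = I
(((y \to (x \land y)) \to x) \lor x) \leftrightarrow (\lnot y \to x) = I \leftrightarrow I = ⊤

⊤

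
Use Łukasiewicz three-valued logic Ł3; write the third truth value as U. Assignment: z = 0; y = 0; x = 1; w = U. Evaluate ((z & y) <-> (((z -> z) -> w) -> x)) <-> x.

0

z & y = 0 & 0 = 0
z -> z = 0 -> 0 = 1
(z -> z) -> w = 1 -> U = U  [min(1, 1−1+½)]
((z -> z) -> w) -> x = U -> 1 = 1
(z & y) <-> (((z -> z) -> w) -> x) = 0 <-> 1 = 0
((z & y) <-> (((z -> z) -> w) -> x)) <-> x = 0 <-> 1 = 0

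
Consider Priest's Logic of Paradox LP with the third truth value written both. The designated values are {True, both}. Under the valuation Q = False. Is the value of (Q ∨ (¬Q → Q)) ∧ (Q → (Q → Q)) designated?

No

¬Q = ¬False = True
¬Q → Q = True → False = False
Q ∨ (¬Q → Q) = False ∨ False = False
Q → Q = False → False = True
Q → (Q → Q) = False → True = True
(Q ∨ (¬Q → Q)) ∧ (Q → (Q → Q)) = False ∧ True = False
False ∉ {True, both}.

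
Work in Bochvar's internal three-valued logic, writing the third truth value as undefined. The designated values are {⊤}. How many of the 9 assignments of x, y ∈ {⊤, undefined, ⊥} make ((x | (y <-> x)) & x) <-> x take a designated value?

Designated under: (x=⊤, y=⊤); (x=⊤, y=⊥); (x=⊥, y=⊤); (x=⊥, y=⊥).

4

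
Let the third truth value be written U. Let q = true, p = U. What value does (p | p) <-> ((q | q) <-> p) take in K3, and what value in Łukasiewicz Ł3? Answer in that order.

U; true

In K3: p | p = U | U = U
q | q = true | true = true
(q | q) <-> p = true <-> U = U
(p | p) <-> ((q | q) <-> p) = U <-> U = U
In Łukasiewicz Ł3: p | p = U | U = U
q | q = true | true = true
(q | q) <-> p = true <-> U = U  [1 − |1−½|]
(p | p) <-> ((q | q) <-> p) = U <-> U = true
They differ because K3 and Łukasiewicz Ł3 treat U differently under implication.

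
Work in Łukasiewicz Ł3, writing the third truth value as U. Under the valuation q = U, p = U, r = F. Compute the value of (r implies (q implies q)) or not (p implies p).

T

q implies q = U implies U = T  [min(1, 1−½+½)]
r implies (q implies q) = F implies T = T
p implies p = U implies U = T
not (p implies p) = not T = F
(r implies (q implies q)) or not (p implies p) = T or F = T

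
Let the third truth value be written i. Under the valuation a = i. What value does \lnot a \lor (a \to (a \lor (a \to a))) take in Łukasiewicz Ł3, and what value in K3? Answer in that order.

1; i

In Łukasiewicz Ł3: \lnot a = \lnot i = i
a \to a = i \to i = 1  [min(1, 1−½+½)]
a \lor (a \to a) = i \lor 1 = 1
a \to (a \lor (a \to a)) = i \to 1 = 1
\lnot a \lor (a \to (a \lor (a \to a))) = i \lor 1 = 1
In K3: \lnot a = \lnot i = i
a \to a = i \to i = i  [\lnot i \lor i]
a \lor (a \to a) = i \lor i = i
a \to (a \lor (a \to a)) = i \to i = i
\lnot a \lor (a \to (a \lor (a \to a))) = i \lor i = i
They differ because Łukasiewicz Ł3 and K3 treat i differently under implication.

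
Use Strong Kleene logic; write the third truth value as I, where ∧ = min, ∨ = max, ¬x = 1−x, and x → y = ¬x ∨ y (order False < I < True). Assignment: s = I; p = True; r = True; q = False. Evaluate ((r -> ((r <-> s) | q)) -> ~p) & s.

I

r <-> s = True <-> I = I
(r <-> s) | q = I | False = I
r -> ((r <-> s) | q) = True -> I = I
~p = ~True = False
(r -> ((r <-> s) | q)) -> ~p = I -> False = I
((r -> ((r <-> s) | q)) -> ~p) & s = I & I = I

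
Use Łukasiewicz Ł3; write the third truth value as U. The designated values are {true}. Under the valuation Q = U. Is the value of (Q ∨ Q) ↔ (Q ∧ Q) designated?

Yes

Q ∨ Q = U ∨ U = U
Q ∧ Q = U ∧ U = U
(Q ∨ Q) ↔ (Q ∧ Q) = U ↔ U = true  [1 − |½−½|]
true ∈ {true}.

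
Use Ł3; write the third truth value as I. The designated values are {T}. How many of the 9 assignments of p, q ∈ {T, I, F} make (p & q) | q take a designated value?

Designated under: (p=T, q=T); (p=I, q=T); (p=F, q=T).

3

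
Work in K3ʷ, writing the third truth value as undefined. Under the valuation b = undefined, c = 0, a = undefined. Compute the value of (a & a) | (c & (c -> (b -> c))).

undefined

a & a = undefined & undefined = undefined
b -> c = undefined -> 0 = undefined  [any arg is the third value ⇒ result is the third value]
c -> (b -> c) = 0 -> undefined = undefined
c & (c -> (b -> c)) = 0 & undefined = undefined
(a & a) | (c & (c -> (b -> c))) = undefined | undefined = undefined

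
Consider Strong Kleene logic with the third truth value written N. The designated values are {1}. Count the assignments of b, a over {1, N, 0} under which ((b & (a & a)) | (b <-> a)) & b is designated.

1

Designated under: (b=1, a=1).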